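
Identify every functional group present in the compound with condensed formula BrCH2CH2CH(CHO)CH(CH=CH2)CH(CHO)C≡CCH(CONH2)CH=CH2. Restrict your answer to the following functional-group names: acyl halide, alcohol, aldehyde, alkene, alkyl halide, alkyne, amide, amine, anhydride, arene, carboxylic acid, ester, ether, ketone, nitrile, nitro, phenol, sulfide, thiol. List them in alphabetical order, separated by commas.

aldehyde, alkene, alkyl halide, alkyne, amide

halogen on an sp³ carbon → alkyl halide.
pendant –CHO: carbonyl C bonded to C and H → aldehyde.
pendant –CH=CH2: C=C double bond → alkene.
pendant –CHO: carbonyl C bonded to C and H → aldehyde.
C≡C triple bond → alkyne.
pendant –CONH2: carbonyl C bonded to C and N → amide.
C=C double bond → alkene.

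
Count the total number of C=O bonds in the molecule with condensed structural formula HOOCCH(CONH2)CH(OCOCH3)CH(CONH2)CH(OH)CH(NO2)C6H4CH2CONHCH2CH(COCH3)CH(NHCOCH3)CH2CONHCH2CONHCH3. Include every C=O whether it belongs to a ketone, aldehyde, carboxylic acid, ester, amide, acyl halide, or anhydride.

9

HOOC: carboxylic acid, 1 C=O (running total 1).
CH(CONH2): amide, 1 C=O (running total 2).
CH(OCOCH3): ester, 1 C=O (running total 3).
CH(CONH2): amide, 1 C=O (running total 4).
CH2CONHCH2: amide, 1 C=O (running total 5).
CH(COCH3): ketone, 1 C=O (running total 6).
CH(NHCOCH3): amide, 1 C=O (running total 7).
CH2CONHCH2: amide, 1 C=O (running total 8).
CONHCH3: amide, 1 C=O (running total 9).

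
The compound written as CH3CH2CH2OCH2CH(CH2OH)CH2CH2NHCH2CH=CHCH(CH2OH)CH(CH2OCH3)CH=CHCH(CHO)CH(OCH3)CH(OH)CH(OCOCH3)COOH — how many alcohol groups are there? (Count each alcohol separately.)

3

Reading the structure from left to right:
  CH2OCH2: C–O–C with sp³ carbons on both sides and no adjacent C=O → ether.
  CH(CH2OH): pendant –CH2OH on an sp³ backbone C → alcohol.
  CH2NHCH2: C–N–C with sp³ carbons and no adjacent C=O → amine (secondary).
  CH=CH: C=C double bond → alkene.
  CH(CH2OH): pendant –CH2OH on an sp³ backbone C → alcohol.
  CH(CH2OCH3): pendant –CH2OCH3: C–O–C linkage → ether.
  CH=CH: C=C double bond → alkene.
  CH(CHO): pendant –CHO: carbonyl C bonded to C and H → aldehyde.
  CH(OCH3): pendant –OCH3: C–O–C with sp³ C, no adjacent C=O → ether.
  CH(OH): –OH on an sp³ carbon → alcohol (secondary).
  CH(OCOCH3): pendant –OC(=O)CH3: an acyloxy group → ester.
  COOH: –COOH: carbonyl C bonded to –OH and C → carboxylic acid (the –OH is not a separate alcohol).
Alcohol appears at: CH(CH2OH), CH(CH2OH), CH(OH) → 3.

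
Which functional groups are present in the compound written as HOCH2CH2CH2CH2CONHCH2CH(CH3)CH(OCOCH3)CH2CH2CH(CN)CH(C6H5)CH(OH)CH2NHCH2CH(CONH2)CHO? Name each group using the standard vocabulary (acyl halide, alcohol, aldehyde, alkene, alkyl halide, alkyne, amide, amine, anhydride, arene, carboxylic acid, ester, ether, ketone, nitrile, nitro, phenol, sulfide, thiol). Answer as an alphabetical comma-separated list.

alcohol, aldehyde, amide, amine, arene, ester, nitrile

Working along the chain:
  HOCH2: HO– on an sp³ carbon → alcohol.
  CH2CONHCH2: –C(=O)–N– linkage → amide (the N is not an amine).
  CH(OCOCH3): pendant –OC(=O)CH3: an acyloxy group → ester.
  CH(CN): pendant –C≡N: nitrile.
  CH(C6H5): pendant –C6H5: benzene ring → arene.
  CH(OH): –OH on an sp³ carbon → alcohol (secondary).
  CH2NHCH2: C–N–C with sp³ carbons and no adjacent C=O → amine (secondary).
  CH(CONH2): pendant –CONH2: carbonyl C bonded to C and N → amide.
  CHO: terminal –CHO: carbonyl C bonded to H and C → aldehyde.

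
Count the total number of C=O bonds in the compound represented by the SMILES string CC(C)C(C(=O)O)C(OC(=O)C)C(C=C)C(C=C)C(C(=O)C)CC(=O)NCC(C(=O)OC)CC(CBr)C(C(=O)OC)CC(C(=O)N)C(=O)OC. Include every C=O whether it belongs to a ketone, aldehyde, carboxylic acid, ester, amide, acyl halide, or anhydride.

CH(COOH): carboxylic acid, 1 C=O (running total 1).
CH(OCOCH3): ester, 1 C=O (running total 2).
CH(COCH3): ketone, 1 C=O (running total 3).
CH2CONHCH2: amide, 1 C=O (running total 4).
CH(COOCH3): ester, 1 C=O (running total 5).
CH(COOCH3): ester, 1 C=O (running total 6).
CH(CONH2): amide, 1 C=O (running total 7).
COOCH3: ester, 1 C=O (running total 8).

8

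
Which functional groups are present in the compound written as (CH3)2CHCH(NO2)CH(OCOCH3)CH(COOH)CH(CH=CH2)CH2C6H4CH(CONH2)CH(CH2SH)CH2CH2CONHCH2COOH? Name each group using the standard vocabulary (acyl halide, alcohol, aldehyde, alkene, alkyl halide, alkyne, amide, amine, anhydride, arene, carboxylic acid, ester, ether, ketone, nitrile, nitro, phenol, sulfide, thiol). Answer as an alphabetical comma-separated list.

–NO2 on an sp³ carbon → nitro (the N=O is not a carbonyl).
pendant –OC(=O)CH3: an acyloxy group → ester.
pendant –COOH: carbonyl C bonded to C and –OH → carboxylic acid.
pendant –CH=CH2: C=C double bond → alkene.
para-disubstituted benzene ring → arene.
pendant –CONH2: carbonyl C bonded to C and N → amide.
pendant –CH2SH → thiol.
–C(=O)–N– linkage → amide (the N is not an amine).
–COOH: carbonyl C bonded to –OH and C → carboxylic acid (the –OH is not a separate alcohol).

alkene, amide, arene, carboxylic acid, ester, nitro, thiol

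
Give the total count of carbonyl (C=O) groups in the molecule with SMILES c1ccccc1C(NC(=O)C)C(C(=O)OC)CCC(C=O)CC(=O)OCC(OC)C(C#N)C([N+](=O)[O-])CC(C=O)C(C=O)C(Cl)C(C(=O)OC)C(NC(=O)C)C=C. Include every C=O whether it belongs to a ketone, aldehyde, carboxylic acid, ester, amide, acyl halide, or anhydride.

8

CH(NHCOCH3): amide, 1 C=O (running total 1).
CH(COOCH3): ester, 1 C=O (running total 2).
CH(CHO): aldehyde, 1 C=O (running total 3).
CH2COOCH2: ester, 1 C=O (running total 4).
CH(CHO): aldehyde, 1 C=O (running total 5).
CH(CHO): aldehyde, 1 C=O (running total 6).
CH(COOCH3): ester, 1 C=O (running total 7).
CH(NHCOCH3): amide, 1 C=O (running total 8).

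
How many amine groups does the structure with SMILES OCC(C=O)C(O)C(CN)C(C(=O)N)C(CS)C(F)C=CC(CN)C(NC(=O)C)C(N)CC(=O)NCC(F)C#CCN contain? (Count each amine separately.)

4

Taking each segment in turn:
  HOCH2: HO– on an sp³ carbon → alcohol.
  CH(CHO): pendant –CHO: carbonyl C bonded to C and H → aldehyde.
  CH(OH): –OH on an sp³ carbon → alcohol (secondary).
  CH(CH2NH2): pendant –CH2NH2: N on sp³ C, no adjacent C=O → amine.
  CH(CONH2): pendant –CONH2: carbonyl C bonded to C and N → amide.
  CH(CH2SH): pendant –CH2SH → thiol.
  CH(F): halogen on an sp³ carbon → alkyl halide.
  CH=CH: C=C double bond → alkene.
  CH(CH2NH2): pendant –CH2NH2: N on sp³ C, no adjacent C=O → amine.
  CH(NHCOCH3): pendant –NHC(=O)CH3: N bonded to a carbonyl → amide (not amine).
  CH(NH2): –NH2 on an sp³ carbon with no adjacent C=O → amine.
  CH2CONHCH2: –C(=O)–N– linkage → amide (the N is not an amine).
  CH(F): halogen on an sp³ carbon → alkyl halide.
  C≡C: C≡C triple bond → alkyne.
  CH2NH2: –NH2 on an sp³ carbon with no adjacent C=O → amine.
Amine appears at: CH(CH2NH2), CH(CH2NH2), CH(NH2), CH2NH2 → 4.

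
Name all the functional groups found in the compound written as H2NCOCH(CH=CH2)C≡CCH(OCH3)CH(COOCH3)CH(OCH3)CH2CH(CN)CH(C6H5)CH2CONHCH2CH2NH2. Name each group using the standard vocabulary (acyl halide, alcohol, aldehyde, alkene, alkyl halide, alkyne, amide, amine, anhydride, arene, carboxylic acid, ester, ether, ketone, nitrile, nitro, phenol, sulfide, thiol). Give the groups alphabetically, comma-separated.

Working along the chain:
  H2NCO: –C(=O)NH2: carbonyl C bonded to C and to N → amide (the N is not a separate amine).
  CH(CH=CH2): pendant –CH=CH2: C=C double bond → alkene.
  C≡C: C≡C triple bond → alkyne.
  CH(OCH3): pendant –OCH3: C–O–C with sp³ C, no adjacent C=O → ether.
  CH(COOCH3): pendant –COOCH3: carbonyl C bonded to C and –OCH3 → ester.
  CH(OCH3): pendant –OCH3: C–O–C with sp³ C, no adjacent C=O → ether.
  CH(CN): pendant –C≡N: nitrile.
  CH(C6H5): pendant –C6H5: benzene ring → arene.
  CH2CONHCH2: –C(=O)–N– linkage → amide (the N is not an amine).
  CH2NH2: –NH2 on an sp³ carbon with no adjacent C=O → amine.

alkene, alkyne, amide, amine, arene, ester, ether, nitrile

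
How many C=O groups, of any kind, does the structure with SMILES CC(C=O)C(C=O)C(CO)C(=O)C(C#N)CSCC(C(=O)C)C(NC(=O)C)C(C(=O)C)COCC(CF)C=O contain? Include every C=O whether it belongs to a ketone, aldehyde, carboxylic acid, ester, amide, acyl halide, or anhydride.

7

CH(CHO): aldehyde, 1 C=O (running total 1).
CH(CHO): aldehyde, 1 C=O (running total 2).
CO: ketone, 1 C=O (running total 3).
CH(COCH3): ketone, 1 C=O (running total 4).
CH(NHCOCH3): amide, 1 C=O (running total 5).
CH(COCH3): ketone, 1 C=O (running total 6).
CHO: aldehyde, 1 C=O (running total 7).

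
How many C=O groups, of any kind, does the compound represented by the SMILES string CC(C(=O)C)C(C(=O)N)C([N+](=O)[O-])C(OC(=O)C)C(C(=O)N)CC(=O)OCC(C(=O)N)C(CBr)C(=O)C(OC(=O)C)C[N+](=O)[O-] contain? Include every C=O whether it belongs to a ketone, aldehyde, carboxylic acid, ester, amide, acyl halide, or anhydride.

CH(COCH3): ketone, 1 C=O (running total 1).
CH(CONH2): amide, 1 C=O (running total 2).
CH(OCOCH3): ester, 1 C=O (running total 3).
CH(CONH2): amide, 1 C=O (running total 4).
CH2COOCH2: ester, 1 C=O (running total 5).
CH(CONH2): amide, 1 C=O (running total 6).
CO: ketone, 1 C=O (running total 7).
CH(OCOCH3): ester, 1 C=O (running total 8).

8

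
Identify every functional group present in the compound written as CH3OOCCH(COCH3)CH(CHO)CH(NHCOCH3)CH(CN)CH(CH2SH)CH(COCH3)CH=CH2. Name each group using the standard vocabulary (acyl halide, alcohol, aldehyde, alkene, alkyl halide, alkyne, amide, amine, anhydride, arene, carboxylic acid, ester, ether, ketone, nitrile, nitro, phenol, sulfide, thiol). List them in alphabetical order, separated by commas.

aldehyde, alkene, amide, ester, ketone, nitrile, thiol

Working along the chain:
  CH3OOC: CH3O–C(=O)–: carbonyl C bonded to C and to –OCH3 → ester (not ketone + ether).
  CH(COCH3): pendant –COCH3: carbonyl C bonded to two carbons → ketone.
  CH(CHO): pendant –CHO: carbonyl C bonded to C and H → aldehyde.
  CH(NHCOCH3): pendant –NHC(=O)CH3: N bonded to a carbonyl → amide (not amine).
  CH(CN): pendant –C≡N: nitrile.
  CH(CH2SH): pendant –CH2SH → thiol.
  CH(COCH3): pendant –COCH3: carbonyl C bonded to two carbons → ketone.
  CH=CH2: C=C double bond → alkene.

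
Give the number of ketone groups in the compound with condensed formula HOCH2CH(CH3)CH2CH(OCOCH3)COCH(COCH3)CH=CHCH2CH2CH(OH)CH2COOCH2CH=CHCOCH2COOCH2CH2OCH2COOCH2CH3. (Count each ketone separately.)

Taking each segment in turn:
  HOCH2: HO– on an sp³ carbon → alcohol.
  CH(OCOCH3): pendant –OC(=O)CH3: an acyloxy group → ester.
  CO: –C(=O)– with carbon on both sides → ketone.
  CH(COCH3): pendant –COCH3: carbonyl C bonded to two carbons → ketone.
  CH=CH: C=C double bond → alkene.
  CH(OH): –OH on an sp³ carbon → alcohol (secondary).
  CH2COOCH2: –C(=O)–O–C with C on the carbonyl side → ester.
  CH=CH: C=C double bond → alkene.
  CO: –C(=O)– with carbon on both sides → ketone.
  CH2COOCH2: –C(=O)–O–C with C on the carbonyl side → ester.
  CH2OCH2: C–O–C with sp³ carbons on both sides and no adjacent C=O → ether.
  COOCH2CH3: –C(=O)OCH2CH3: carbonyl C bonded to C and to –OEt → ester.
Ketone appears at: CO, CH(COCH3), CO → 3.

3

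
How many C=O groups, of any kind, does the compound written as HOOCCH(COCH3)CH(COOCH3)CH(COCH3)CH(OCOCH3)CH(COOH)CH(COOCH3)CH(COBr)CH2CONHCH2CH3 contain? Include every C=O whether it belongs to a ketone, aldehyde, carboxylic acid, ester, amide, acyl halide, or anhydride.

HOOC: carboxylic acid, 1 C=O (running total 1).
CH(COCH3): ketone, 1 C=O (running total 2).
CH(COOCH3): ester, 1 C=O (running total 3).
CH(COCH3): ketone, 1 C=O (running total 4).
CH(OCOCH3): ester, 1 C=O (running total 5).
CH(COOH): carboxylic acid, 1 C=O (running total 6).
CH(COOCH3): ester, 1 C=O (running total 7).
CH(COBr): acyl halide, 1 C=O (running total 8).
CH2CONHCH2: amide, 1 C=O (running total 9).

9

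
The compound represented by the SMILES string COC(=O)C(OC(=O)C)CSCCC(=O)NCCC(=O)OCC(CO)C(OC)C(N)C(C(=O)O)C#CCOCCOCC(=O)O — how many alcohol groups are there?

1

CH3O–C(=O)–: carbonyl C bonded to C and to –OCH3 → ester (not ketone + ether).
pendant –OC(=O)CH3: an acyloxy group → ester.
C–S–C linkage → sulfide (thioether).
–C(=O)–N– linkage → amide (the N is not an amine).
–C(=O)–O–C with C on the carbonyl side → ester.
pendant –CH2OH on an sp³ backbone C → alcohol.
pendant –OCH3: C–O–C with sp³ C, no adjacent C=O → ether.
–NH2 on an sp³ carbon with no adjacent C=O → amine.
pendant –COOH: carbonyl C bonded to C and –OH → carboxylic acid.
C≡C triple bond → alkyne.
C–O–C with sp³ carbons on both sides and no adjacent C=O → ether.
C–O–C with sp³ carbons on both sides and no adjacent C=O → ether.
–COOH: carbonyl C bonded to –OH and C → carboxylic acid (the –OH is not a separate alcohol).
Alcohol appears at: CH(CH2OH) → 1.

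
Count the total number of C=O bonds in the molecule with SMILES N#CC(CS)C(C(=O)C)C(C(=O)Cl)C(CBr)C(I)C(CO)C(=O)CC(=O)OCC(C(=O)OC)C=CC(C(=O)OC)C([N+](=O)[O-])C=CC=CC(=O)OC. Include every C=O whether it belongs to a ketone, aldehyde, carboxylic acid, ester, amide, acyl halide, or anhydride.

CH(COCH3): ketone, 1 C=O (running total 1).
CH(COCl): acyl halide, 1 C=O (running total 2).
CO: ketone, 1 C=O (running total 3).
CH2COOCH2: ester, 1 C=O (running total 4).
CH(COOCH3): ester, 1 C=O (running total 5).
CH(COOCH3): ester, 1 C=O (running total 6).
COOCH3: ester, 1 C=O (running total 7).

7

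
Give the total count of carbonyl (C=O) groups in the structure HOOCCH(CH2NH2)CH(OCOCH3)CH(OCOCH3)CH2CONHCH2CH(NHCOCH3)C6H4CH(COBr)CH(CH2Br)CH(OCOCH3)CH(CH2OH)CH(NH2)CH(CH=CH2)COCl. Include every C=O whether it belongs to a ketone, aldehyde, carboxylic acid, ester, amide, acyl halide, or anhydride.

8

HOOC: carboxylic acid, 1 C=O (running total 1).
CH(OCOCH3): ester, 1 C=O (running total 2).
CH(OCOCH3): ester, 1 C=O (running total 3).
CH2CONHCH2: amide, 1 C=O (running total 4).
CH(NHCOCH3): amide, 1 C=O (running total 5).
CH(COBr): acyl halide, 1 C=O (running total 6).
CH(OCOCH3): ester, 1 C=O (running total 7).
COCl: acyl halide, 1 C=O (running total 8).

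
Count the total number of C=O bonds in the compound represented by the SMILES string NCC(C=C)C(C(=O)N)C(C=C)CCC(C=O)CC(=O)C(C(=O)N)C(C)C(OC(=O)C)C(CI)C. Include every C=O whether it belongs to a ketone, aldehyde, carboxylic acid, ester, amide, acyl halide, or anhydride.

5

CH(CONH2): amide, 1 C=O (running total 1).
CH(CHO): aldehyde, 1 C=O (running total 2).
CO: ketone, 1 C=O (running total 3).
CH(CONH2): amide, 1 C=O (running total 4).
CH(OCOCH3): ester, 1 C=O (running total 5).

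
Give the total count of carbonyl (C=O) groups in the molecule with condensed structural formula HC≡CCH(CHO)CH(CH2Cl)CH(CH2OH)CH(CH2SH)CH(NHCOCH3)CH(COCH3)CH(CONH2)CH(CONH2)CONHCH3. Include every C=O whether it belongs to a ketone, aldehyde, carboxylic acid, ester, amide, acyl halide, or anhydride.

CH(CHO): aldehyde, 1 C=O (running total 1).
CH(NHCOCH3): amide, 1 C=O (running total 2).
CH(COCH3): ketone, 1 C=O (running total 3).
CH(CONH2): amide, 1 C=O (running total 4).
CH(CONH2): amide, 1 C=O (running total 5).
CONHCH3: amide, 1 C=O (running total 6).

6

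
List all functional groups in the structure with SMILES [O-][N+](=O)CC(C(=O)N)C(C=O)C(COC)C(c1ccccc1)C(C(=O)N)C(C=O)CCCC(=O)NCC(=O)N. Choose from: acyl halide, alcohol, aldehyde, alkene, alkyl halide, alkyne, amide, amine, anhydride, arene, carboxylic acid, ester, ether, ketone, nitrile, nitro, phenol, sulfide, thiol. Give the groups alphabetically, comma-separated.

–NO2 on carbon → nitro group.
pendant –CONH2: carbonyl C bonded to C and N → amide.
pendant –CHO: carbonyl C bonded to C and H → aldehyde.
pendant –CH2OCH3: C–O–C linkage → ether.
pendant –C6H5: benzene ring → arene.
pendant –CONH2: carbonyl C bonded to C and N → amide.
pendant –CHO: carbonyl C bonded to C and H → aldehyde.
–C(=O)–N– linkage → amide (the N is not an amine).
–C(=O)NH2: carbonyl C bonded to C and to N → amide (the N is not a separate amine).

aldehyde, amide, arene, ether, nitro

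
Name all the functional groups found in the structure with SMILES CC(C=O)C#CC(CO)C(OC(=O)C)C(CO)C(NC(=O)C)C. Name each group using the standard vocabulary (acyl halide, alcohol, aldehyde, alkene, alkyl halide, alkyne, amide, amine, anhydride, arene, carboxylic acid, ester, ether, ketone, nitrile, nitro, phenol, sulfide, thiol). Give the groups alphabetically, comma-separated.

alcohol, aldehyde, alkyne, amide, ester

pendant –CHO: carbonyl C bonded to C and H → aldehyde.
C≡C triple bond → alkyne.
pendant –CH2OH on an sp³ backbone C → alcohol.
pendant –OC(=O)CH3: an acyloxy group → ester.
pendant –CH2OH on an sp³ backbone C → alcohol.
pendant –NHC(=O)CH3: N bonded to a carbonyl → amide (not amine).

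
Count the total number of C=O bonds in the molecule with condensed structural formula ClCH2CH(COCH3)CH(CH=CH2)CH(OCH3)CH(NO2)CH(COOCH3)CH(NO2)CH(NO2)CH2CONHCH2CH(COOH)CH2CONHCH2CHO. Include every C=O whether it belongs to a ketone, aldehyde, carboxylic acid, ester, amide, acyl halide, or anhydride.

CH(COCH3): ketone, 1 C=O (running total 1).
CH(COOCH3): ester, 1 C=O (running total 2).
CH2CONHCH2: amide, 1 C=O (running total 3).
CH(COOH): carboxylic acid, 1 C=O (running total 4).
CH2CONHCH2: amide, 1 C=O (running total 5).
CHO: aldehyde, 1 C=O (running total 6).

6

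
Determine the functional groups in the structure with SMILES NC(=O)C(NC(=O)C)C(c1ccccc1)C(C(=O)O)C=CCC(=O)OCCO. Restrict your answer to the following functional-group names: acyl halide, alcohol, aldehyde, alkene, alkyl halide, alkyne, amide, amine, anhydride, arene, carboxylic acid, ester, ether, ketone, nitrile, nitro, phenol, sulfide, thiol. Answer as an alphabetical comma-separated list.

Working along the chain:
  H2NCO: –C(=O)NH2: carbonyl C bonded to C and to N → amide (the N is not a separate amine).
  CH(NHCOCH3): pendant –NHC(=O)CH3: N bonded to a carbonyl → amide (not amine).
  CH(C6H5): pendant –C6H5: benzene ring → arene.
  CH(COOH): pendant –COOH: carbonyl C bonded to C and –OH → carboxylic acid.
  CH=CH: C=C double bond → alkene.
  CH2COOCH2: –C(=O)–O–C with C on the carbonyl side → ester.
  CH2OH: –OH on an sp³ carbon → alcohol.

alcohol, alkene, amide, arene, carboxylic acid, ester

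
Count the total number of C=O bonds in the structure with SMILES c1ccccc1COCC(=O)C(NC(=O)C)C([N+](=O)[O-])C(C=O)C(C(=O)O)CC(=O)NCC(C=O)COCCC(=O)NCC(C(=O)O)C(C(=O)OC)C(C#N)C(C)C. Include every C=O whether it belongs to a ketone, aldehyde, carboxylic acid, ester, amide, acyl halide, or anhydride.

9

CO: ketone, 1 C=O (running total 1).
CH(NHCOCH3): amide, 1 C=O (running total 2).
CH(CHO): aldehyde, 1 C=O (running total 3).
CH(COOH): carboxylic acid, 1 C=O (running total 4).
CH2CONHCH2: amide, 1 C=O (running total 5).
CH(CHO): aldehyde, 1 C=O (running total 6).
CH2CONHCH2: amide, 1 C=O (running total 7).
CH(COOH): carboxylic acid, 1 C=O (running total 8).
CH(COOCH3): ester, 1 C=O (running total 9).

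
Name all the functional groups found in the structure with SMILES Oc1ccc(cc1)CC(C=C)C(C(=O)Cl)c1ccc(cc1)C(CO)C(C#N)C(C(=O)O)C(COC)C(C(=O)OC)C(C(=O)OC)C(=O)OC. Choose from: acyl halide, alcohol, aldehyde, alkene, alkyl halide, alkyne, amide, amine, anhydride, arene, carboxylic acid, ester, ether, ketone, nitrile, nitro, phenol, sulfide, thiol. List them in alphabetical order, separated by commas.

–OH attached directly to an aromatic ring → phenol (not alcohol); the ring itself is an arene.
pendant –CH=CH2: C=C double bond → alkene.
pendant –C(=O)X: carbonyl C bonded to C and halogen → acyl halide.
para-disubstituted benzene ring → arene.
pendant –CH2OH on an sp³ backbone C → alcohol.
pendant –C≡N: nitrile.
pendant –COOH: carbonyl C bonded to C and –OH → carboxylic acid.
pendant –CH2OCH3: C–O–C linkage → ether.
pendant –COOCH3: carbonyl C bonded to C and –OCH3 → ester.
pendant –COOCH3: carbonyl C bonded to C and –OCH3 → ester.
–C(=O)OCH3: carbonyl C bonded to C and to –OCH3 → ester (not ketone + ether).

acyl halide, alcohol, alkene, arene, carboxylic acid, ester, ether, nitrile, phenol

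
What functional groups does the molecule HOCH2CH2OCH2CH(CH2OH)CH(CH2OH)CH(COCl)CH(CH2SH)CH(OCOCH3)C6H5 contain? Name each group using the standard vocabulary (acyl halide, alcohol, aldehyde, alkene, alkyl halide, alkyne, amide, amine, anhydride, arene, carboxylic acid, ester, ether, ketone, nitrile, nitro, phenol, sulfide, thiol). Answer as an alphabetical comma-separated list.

Reading the structure from left to right:
  HOCH2: HO– on an sp³ carbon → alcohol.
  CH2OCH2: C–O–C with sp³ carbons on both sides and no adjacent C=O → ether.
  CH(CH2OH): pendant –CH2OH on an sp³ backbone C → alcohol.
  CH(CH2OH): pendant –CH2OH on an sp³ backbone C → alcohol.
  CH(COCl): pendant –C(=O)X: carbonyl C bonded to C and halogen → acyl halide.
  CH(CH2SH): pendant –CH2SH → thiol.
  CH(OCOCH3): pendant –OC(=O)CH3: an acyloxy group → ester.
  C6H5: –C6H5 phenyl ring → arene.

acyl halide, alcohol, arene, ester, ether, thiol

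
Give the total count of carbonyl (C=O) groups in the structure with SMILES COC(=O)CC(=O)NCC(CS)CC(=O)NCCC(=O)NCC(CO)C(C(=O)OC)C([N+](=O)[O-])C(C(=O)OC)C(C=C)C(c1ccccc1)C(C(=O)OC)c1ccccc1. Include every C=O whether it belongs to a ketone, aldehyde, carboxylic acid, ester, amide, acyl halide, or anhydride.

CH3OOC: ester, 1 C=O (running total 1).
CH2CONHCH2: amide, 1 C=O (running total 2).
CH2CONHCH2: amide, 1 C=O (running total 3).
CH2CONHCH2: amide, 1 C=O (running total 4).
CH(COOCH3): ester, 1 C=O (running total 5).
CH(COOCH3): ester, 1 C=O (running total 6).
CH(COOCH3): ester, 1 C=O (running total 7).

7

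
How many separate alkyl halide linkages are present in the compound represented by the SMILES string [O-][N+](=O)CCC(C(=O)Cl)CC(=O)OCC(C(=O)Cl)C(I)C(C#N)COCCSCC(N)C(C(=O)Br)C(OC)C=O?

1

–NO2 on carbon → nitro group.
pendant –C(=O)X: carbonyl C bonded to C and halogen → acyl halide.
–C(=O)–O–C with C on the carbonyl side → ester.
pendant –C(=O)X: carbonyl C bonded to C and halogen → acyl halide.
halogen on an sp³ carbon → alkyl halide.
pendant –C≡N: nitrile.
C–O–C with sp³ carbons on both sides and no adjacent C=O → ether.
C–S–C linkage → sulfide (thioether).
–NH2 on an sp³ carbon with no adjacent C=O → amine.
pendant –C(=O)X: carbonyl C bonded to C and halogen → acyl halide.
pendant –OCH3: C–O–C with sp³ C, no adjacent C=O → ether.
terminal –CHO: carbonyl C bonded to H and C → aldehyde.
Alkyl halide appears at: CH(I) → 1.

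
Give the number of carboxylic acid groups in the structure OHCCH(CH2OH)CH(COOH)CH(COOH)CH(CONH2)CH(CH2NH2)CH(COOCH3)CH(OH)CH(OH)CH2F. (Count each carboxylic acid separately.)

2

Taking each segment in turn:
  OHC: terminal –CHO: carbonyl C bonded to H and C → aldehyde.
  CH(CH2OH): pendant –CH2OH on an sp³ backbone C → alcohol.
  CH(COOH): pendant –COOH: carbonyl C bonded to C and –OH → carboxylic acid.
  CH(COOH): pendant –COOH: carbonyl C bonded to C and –OH → carboxylic acid.
  CH(CONH2): pendant –CONH2: carbonyl C bonded to C and N → amide.
  CH(CH2NH2): pendant –CH2NH2: N on sp³ C, no adjacent C=O → amine.
  CH(COOCH3): pendant –COOCH3: carbonyl C bonded to C and –OCH3 → ester.
  CH(OH): –OH on an sp³ carbon → alcohol (secondary).
  CH(OH): –OH on an sp³ carbon → alcohol (secondary).
  CH2F: halogen on an sp³ carbon → alkyl halide.
Carboxylic acid appears at: CH(COOH), CH(COOH) → 2.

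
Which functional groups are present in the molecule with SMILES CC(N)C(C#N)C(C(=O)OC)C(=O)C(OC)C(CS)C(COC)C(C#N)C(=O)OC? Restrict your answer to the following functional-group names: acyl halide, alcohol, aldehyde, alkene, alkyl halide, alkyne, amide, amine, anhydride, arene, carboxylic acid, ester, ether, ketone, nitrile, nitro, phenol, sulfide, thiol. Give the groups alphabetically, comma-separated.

–NH2 on an sp³ carbon with no adjacent C=O → amine.
pendant –C≡N: nitrile.
pendant –COOCH3: carbonyl C bonded to C and –OCH3 → ester.
–C(=O)– with carbon on both sides → ketone.
pendant –OCH3: C–O–C with sp³ C, no adjacent C=O → ether.
pendant –CH2SH → thiol.
pendant –CH2OCH3: C–O–C linkage → ether.
pendant –C≡N: nitrile.
–C(=O)OCH3: carbonyl C bonded to C and to –OCH3 → ester (not ketone + ether).

amine, ester, ether, ketone, nitrile, thiol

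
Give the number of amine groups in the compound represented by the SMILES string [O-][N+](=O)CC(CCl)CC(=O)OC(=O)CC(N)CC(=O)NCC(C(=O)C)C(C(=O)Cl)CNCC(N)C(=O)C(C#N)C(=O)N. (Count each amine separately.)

3

–NO2 on carbon → nitro group.
pendant –CH2X: halogen on sp³ carbon → alkyl halide.
two acyl groups sharing one oxygen, –C(=O)–O–C(=O)– → anhydride.
–NH2 on an sp³ carbon with no adjacent C=O → amine.
–C(=O)–N– linkage → amide (the N is not an amine).
pendant –COCH3: carbonyl C bonded to two carbons → ketone.
pendant –C(=O)X: carbonyl C bonded to C and halogen → acyl halide.
C–N–C with sp³ carbons and no adjacent C=O → amine (secondary).
–NH2 on an sp³ carbon with no adjacent C=O → amine.
–C(=O)– with carbon on both sides → ketone.
pendant –C≡N: nitrile.
–C(=O)NH2: carbonyl C bonded to C and to N → amide (the N is not a separate amine).
Amine appears at: CH(NH2), CH2NHCH2, CH(NH2) → 3.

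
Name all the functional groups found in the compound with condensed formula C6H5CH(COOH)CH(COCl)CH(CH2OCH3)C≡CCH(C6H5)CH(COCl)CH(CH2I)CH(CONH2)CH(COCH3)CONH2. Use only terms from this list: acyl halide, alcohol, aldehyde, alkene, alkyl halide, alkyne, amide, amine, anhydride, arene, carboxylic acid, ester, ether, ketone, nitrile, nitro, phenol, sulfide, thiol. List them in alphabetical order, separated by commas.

acyl halide, alkyl halide, alkyne, amide, arene, carboxylic acid, ether, ketone

C6H5– phenyl ring → arene.
pendant –COOH: carbonyl C bonded to C and –OH → carboxylic acid.
pendant –C(=O)X: carbonyl C bonded to C and halogen → acyl halide.
pendant –CH2OCH3: C–O–C linkage → ether.
C≡C triple bond → alkyne.
pendant –C6H5: benzene ring → arene.
pendant –C(=O)X: carbonyl C bonded to C and halogen → acyl halide.
pendant –CH2X: halogen on sp³ carbon → alkyl halide.
pendant –CONH2: carbonyl C bonded to C and N → amide.
pendant –COCH3: carbonyl C bonded to two carbons → ketone.
–C(=O)NH2: carbonyl C bonded to C and to N → amide (the N is not a separate amine).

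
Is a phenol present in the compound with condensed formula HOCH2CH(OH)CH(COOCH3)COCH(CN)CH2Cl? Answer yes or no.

Reading the structure from left to right:
  HOCH2: HO– on an sp³ carbon → alcohol.
  CH(OH): –OH on an sp³ carbon → alcohol (secondary).
  CH(COOCH3): pendant –COOCH3: carbonyl C bonded to C and –OCH3 → ester.
  CO: –C(=O)– with carbon on both sides → ketone.
  CH(CN): pendant –C≡N: nitrile.
  CH2Cl: halogen on an sp³ carbon → alkyl halide.
In each of HOCH2 and CH(OH), the –OH is on an sp³ carbon, not on an aromatic ring, so it is an alcohol.
The groups actually present are: alcohol, alkyl halide, ester, ketone, nitrile.

no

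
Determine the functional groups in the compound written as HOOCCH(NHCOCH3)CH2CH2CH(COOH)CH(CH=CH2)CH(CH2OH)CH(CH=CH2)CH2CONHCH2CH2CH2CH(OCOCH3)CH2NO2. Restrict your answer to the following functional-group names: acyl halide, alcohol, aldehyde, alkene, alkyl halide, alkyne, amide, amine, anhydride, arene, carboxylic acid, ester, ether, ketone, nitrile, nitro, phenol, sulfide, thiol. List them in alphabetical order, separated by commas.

alcohol, alkene, amide, carboxylic acid, ester, nitro

–COOH: carbonyl C bonded to –OH and C → carboxylic acid (the –OH is not a separate alcohol).
pendant –NHC(=O)CH3: N bonded to a carbonyl → amide (not amine).
pendant –COOH: carbonyl C bonded to C and –OH → carboxylic acid.
pendant –CH=CH2: C=C double bond → alkene.
pendant –CH2OH on an sp³ backbone C → alcohol.
pendant –CH=CH2: C=C double bond → alkene.
–C(=O)–N– linkage → amide (the N is not an amine).
pendant –OC(=O)CH3: an acyloxy group → ester.
–NO2 on carbon → nitro group.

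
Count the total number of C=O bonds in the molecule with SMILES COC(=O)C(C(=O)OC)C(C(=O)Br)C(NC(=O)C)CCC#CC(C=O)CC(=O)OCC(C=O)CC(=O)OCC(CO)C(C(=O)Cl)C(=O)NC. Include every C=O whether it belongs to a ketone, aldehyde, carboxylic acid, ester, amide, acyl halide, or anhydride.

10

CH3OOC: ester, 1 C=O (running total 1).
CH(COOCH3): ester, 1 C=O (running total 2).
CH(COBr): acyl halide, 1 C=O (running total 3).
CH(NHCOCH3): amide, 1 C=O (running total 4).
CH(CHO): aldehyde, 1 C=O (running total 5).
CH2COOCH2: ester, 1 C=O (running total 6).
CH(CHO): aldehyde, 1 C=O (running total 7).
CH2COOCH2: ester, 1 C=O (running total 8).
CH(COCl): acyl halide, 1 C=O (running total 9).
CONHCH3: amide, 1 C=O (running total 10).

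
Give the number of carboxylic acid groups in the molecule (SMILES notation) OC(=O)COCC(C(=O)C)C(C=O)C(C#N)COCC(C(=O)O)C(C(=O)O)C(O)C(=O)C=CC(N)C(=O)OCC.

Taking each segment in turn:
  HOOC: –COOH: carbonyl C bonded to –OH and C → carboxylic acid (the –OH is not a separate alcohol).
  CH2OCH2: C–O–C with sp³ carbons on both sides and no adjacent C=O → ether.
  CH(COCH3): pendant –COCH3: carbonyl C bonded to two carbons → ketone.
  CH(CHO): pendant –CHO: carbonyl C bonded to C and H → aldehyde.
  CH(CN): pendant –C≡N: nitrile.
  CH2OCH2: C–O–C with sp³ carbons on both sides and no adjacent C=O → ether.
  CH(COOH): pendant –COOH: carbonyl C bonded to C and –OH → carboxylic acid.
  CH(COOH): pendant –COOH: carbonyl C bonded to C and –OH → carboxylic acid.
  CH(OH): –OH on an sp³ carbon → alcohol (secondary).
  CO: –C(=O)– with carbon on both sides → ketone.
  CH=CH: C=C double bond → alkene.
  CH(NH2): –NH2 on an sp³ carbon with no adjacent C=O → amine.
  COOCH2CH3: –C(=O)OCH2CH3: carbonyl C bonded to C and to –OEt → ester.
Carboxylic acid appears at: HOOC, CH(COOH), CH(COOH) → 3.

3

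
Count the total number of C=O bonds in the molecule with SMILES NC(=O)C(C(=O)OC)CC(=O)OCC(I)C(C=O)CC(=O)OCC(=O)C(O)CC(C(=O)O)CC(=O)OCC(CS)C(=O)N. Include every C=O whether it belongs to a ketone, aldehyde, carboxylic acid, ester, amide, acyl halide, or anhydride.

H2NCO: amide, 1 C=O (running total 1).
CH(COOCH3): ester, 1 C=O (running total 2).
CH2COOCH2: ester, 1 C=O (running total 3).
CH(CHO): aldehyde, 1 C=O (running total 4).
CH2COOCH2: ester, 1 C=O (running total 5).
CO: ketone, 1 C=O (running total 6).
CH(COOH): carboxylic acid, 1 C=O (running total 7).
CH2COOCH2: ester, 1 C=O (running total 8).
CONH2: amide, 1 C=O (running total 9).

9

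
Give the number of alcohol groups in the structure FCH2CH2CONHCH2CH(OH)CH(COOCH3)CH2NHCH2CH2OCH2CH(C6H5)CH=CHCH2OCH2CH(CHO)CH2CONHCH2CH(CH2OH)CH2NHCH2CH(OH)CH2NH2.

3

Working along the chain:
  FCH2: halogen on an sp³ carbon → alkyl halide.
  CH2CONHCH2: –C(=O)–N– linkage → amide (the N is not an amine).
  CH(OH): –OH on an sp³ carbon → alcohol (secondary).
  CH(COOCH3): pendant –COOCH3: carbonyl C bonded to C and –OCH3 → ester.
  CH2NHCH2: C–N–C with sp³ carbons and no adjacent C=O → amine (secondary).
  CH2OCH2: C–O–C with sp³ carbons on both sides and no adjacent C=O → ether.
  CH(C6H5): pendant –C6H5: benzene ring → arene.
  CH=CH: C=C double bond → alkene.
  CH2OCH2: C–O–C with sp³ carbons on both sides and no adjacent C=O → ether.
  CH(CHO): pendant –CHO: carbonyl C bonded to C and H → aldehyde.
  CH2CONHCH2: –C(=O)–N– linkage → amide (the N is not an amine).
  CH(CH2OH): pendant –CH2OH on an sp³ backbone C → alcohol.
  CH2NHCH2: C–N–C with sp³ carbons and no adjacent C=O → amine (secondary).
  CH(OH): –OH on an sp³ carbon → alcohol (secondary).
  CH2NH2: –NH2 on an sp³ carbon with no adjacent C=O → amine.
Alcohol appears at: CH(OH), CH(CH2OH), CH(OH) → 3.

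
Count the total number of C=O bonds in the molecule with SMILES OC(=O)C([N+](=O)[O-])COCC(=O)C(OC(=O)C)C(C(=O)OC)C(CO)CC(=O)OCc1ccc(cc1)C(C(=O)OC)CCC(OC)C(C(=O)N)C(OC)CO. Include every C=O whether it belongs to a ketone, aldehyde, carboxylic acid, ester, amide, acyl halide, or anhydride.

7

HOOC: carboxylic acid, 1 C=O (running total 1).
CO: ketone, 1 C=O (running total 2).
CH(OCOCH3): ester, 1 C=O (running total 3).
CH(COOCH3): ester, 1 C=O (running total 4).
CH2COOCH2: ester, 1 C=O (running total 5).
CH(COOCH3): ester, 1 C=O (running total 6).
CH(CONH2): amide, 1 C=O (running total 7).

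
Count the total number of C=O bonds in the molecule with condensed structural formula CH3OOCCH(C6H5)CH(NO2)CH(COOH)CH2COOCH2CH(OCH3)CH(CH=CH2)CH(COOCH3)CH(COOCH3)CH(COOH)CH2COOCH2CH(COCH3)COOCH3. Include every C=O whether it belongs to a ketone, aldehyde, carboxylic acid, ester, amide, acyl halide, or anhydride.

9

CH3OOC: ester, 1 C=O (running total 1).
CH(COOH): carboxylic acid, 1 C=O (running total 2).
CH2COOCH2: ester, 1 C=O (running total 3).
CH(COOCH3): ester, 1 C=O (running total 4).
CH(COOCH3): ester, 1 C=O (running total 5).
CH(COOH): carboxylic acid, 1 C=O (running total 6).
CH2COOCH2: ester, 1 C=O (running total 7).
CH(COCH3): ketone, 1 C=O (running total 8).
COOCH3: ester, 1 C=O (running total 9).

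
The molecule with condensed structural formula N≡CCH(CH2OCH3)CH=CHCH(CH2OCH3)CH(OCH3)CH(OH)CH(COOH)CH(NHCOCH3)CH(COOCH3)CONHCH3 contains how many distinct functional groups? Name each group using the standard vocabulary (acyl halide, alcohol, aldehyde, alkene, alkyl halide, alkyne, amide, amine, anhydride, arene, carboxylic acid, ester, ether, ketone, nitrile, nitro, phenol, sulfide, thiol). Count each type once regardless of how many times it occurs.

7

Taking each segment in turn:
  N≡C: N≡C–: carbon triple-bonded to nitrogen → nitrile.
  CH(CH2OCH3): pendant –CH2OCH3: C–O–C linkage → ether.
  CH=CH: C=C double bond → alkene.
  CH(CH2OCH3): pendant –CH2OCH3: C–O–C linkage → ether.
  CH(OCH3): pendant –OCH3: C–O–C with sp³ C, no adjacent C=O → ether.
  CH(OH): –OH on an sp³ carbon → alcohol (secondary).
  CH(COOH): pendant –COOH: carbonyl C bonded to C and –OH → carboxylic acid.
  CH(NHCOCH3): pendant –NHC(=O)CH3: N bonded to a carbonyl → amide (not amine).
  CH(COOCH3): pendant –COOCH3: carbonyl C bonded to C and –OCH3 → ester.
  CONHCH3: –C(=O)NHCH3: carbonyl C bonded to C and to N → amide (the N is not an amine).
Distinct types present: alcohol, alkene, amide, carboxylic acid, ester, ether, nitrile.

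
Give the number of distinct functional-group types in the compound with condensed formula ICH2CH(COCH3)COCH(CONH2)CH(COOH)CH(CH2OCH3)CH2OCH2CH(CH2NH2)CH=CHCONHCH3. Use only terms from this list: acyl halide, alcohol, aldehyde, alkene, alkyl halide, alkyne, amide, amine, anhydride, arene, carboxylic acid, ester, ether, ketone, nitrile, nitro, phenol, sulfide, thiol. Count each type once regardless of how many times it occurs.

Taking each segment in turn:
  ICH2: halogen on an sp³ carbon → alkyl halide.
  CH(COCH3): pendant –COCH3: carbonyl C bonded to two carbons → ketone.
  CO: –C(=O)– with carbon on both sides → ketone.
  CH(CONH2): pendant –CONH2: carbonyl C bonded to C and N → amide.
  CH(COOH): pendant –COOH: carbonyl C bonded to C and –OH → carboxylic acid.
  CH(CH2OCH3): pendant –CH2OCH3: C–O–C linkage → ether.
  CH2OCH2: C–O–C with sp³ carbons on both sides and no adjacent C=O → ether.
  CH(CH2NH2): pendant –CH2NH2: N on sp³ C, no adjacent C=O → amine.
  CH=CH: C=C double bond → alkene.
  CONHCH3: –C(=O)NHCH3: carbonyl C bonded to C and to N → amide (the N is not an amine).
Distinct types present: alkene, alkyl halide, amide, amine, carboxylic acid, ether, ketone.

7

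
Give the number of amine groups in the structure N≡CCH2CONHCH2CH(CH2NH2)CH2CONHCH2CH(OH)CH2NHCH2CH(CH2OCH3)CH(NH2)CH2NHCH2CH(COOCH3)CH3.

4

N≡C–: carbon triple-bonded to nitrogen → nitrile.
–C(=O)–N– linkage → amide (the N is not an amine).
pendant –CH2NH2: N on sp³ C, no adjacent C=O → amine.
–C(=O)–N– linkage → amide (the N is not an amine).
–OH on an sp³ carbon → alcohol (secondary).
C–N–C with sp³ carbons and no adjacent C=O → amine (secondary).
pendant –CH2OCH3: C–O–C linkage → ether.
–NH2 on an sp³ carbon with no adjacent C=O → amine.
C–N–C with sp³ carbons and no adjacent C=O → amine (secondary).
pendant –COOCH3: carbonyl C bonded to C and –OCH3 → ester.
Amine appears at: CH(CH2NH2), CH2NHCH2, CH(NH2), CH2NHCH2 → 4.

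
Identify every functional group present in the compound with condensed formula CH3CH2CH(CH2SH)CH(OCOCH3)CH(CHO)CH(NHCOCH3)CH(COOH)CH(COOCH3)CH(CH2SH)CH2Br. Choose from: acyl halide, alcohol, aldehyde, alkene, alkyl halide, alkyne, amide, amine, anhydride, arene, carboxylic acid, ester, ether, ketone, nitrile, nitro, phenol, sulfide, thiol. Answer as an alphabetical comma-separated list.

Working along the chain:
  CH(CH2SH): pendant –CH2SH → thiol.
  CH(OCOCH3): pendant –OC(=O)CH3: an acyloxy group → ester.
  CH(CHO): pendant –CHO: carbonyl C bonded to C and H → aldehyde.
  CH(NHCOCH3): pendant –NHC(=O)CH3: N bonded to a carbonyl → amide (not amine).
  CH(COOH): pendant –COOH: carbonyl C bonded to C and –OH → carboxylic acid.
  CH(COOCH3): pendant –COOCH3: carbonyl C bonded to C and –OCH3 → ester.
  CH(CH2SH): pendant –CH2SH → thiol.
  CH2Br: halogen on an sp³ carbon → alkyl halide.

aldehyde, alkyl halide, amide, carboxylic acid, ester, thiol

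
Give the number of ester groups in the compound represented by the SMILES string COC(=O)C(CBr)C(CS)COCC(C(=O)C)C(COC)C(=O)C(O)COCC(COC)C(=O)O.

1

CH3O–C(=O)–: carbonyl C bonded to C and to –OCH3 → ester (not ketone + ether).
pendant –CH2X: halogen on sp³ carbon → alkyl halide.
pendant –CH2SH → thiol.
C–O–C with sp³ carbons on both sides and no adjacent C=O → ether.
pendant –COCH3: carbonyl C bonded to two carbons → ketone.
pendant –CH2OCH3: C–O–C linkage → ether.
–C(=O)– with carbon on both sides → ketone.
–OH on an sp³ carbon → alcohol (secondary).
C–O–C with sp³ carbons on both sides and no adjacent C=O → ether.
pendant –CH2OCH3: C–O–C linkage → ether.
–COOH: carbonyl C bonded to –OH and C → carboxylic acid (the –OH is not a separate alcohol).
Ester appears at: CH3OOC → 1.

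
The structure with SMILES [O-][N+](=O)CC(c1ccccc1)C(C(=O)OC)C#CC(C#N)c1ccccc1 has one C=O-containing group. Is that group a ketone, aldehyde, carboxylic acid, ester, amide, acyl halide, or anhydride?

ester

The carbonyl is in the CH(COOCH3) segment: pendant –COOCH3: carbonyl C bonded to C and –OCH3 → ester.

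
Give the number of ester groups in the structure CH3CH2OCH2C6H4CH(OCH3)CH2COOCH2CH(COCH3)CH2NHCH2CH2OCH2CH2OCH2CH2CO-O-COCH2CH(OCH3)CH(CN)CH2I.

1

Taking each segment in turn:
  CH2OCH2: C–O–C with sp³ carbons on both sides and no adjacent C=O → ether.
  C6H4: para-disubstituted benzene ring → arene.
  CH(OCH3): pendant –OCH3: C–O–C with sp³ C, no adjacent C=O → ether.
  CH2COOCH2: –C(=O)–O–C with C on the carbonyl side → ester.
  CH(COCH3): pendant –COCH3: carbonyl C bonded to two carbons → ketone.
  CH2NHCH2: C–N–C with sp³ carbons and no adjacent C=O → amine (secondary).
  CH2OCH2: C–O–C with sp³ carbons on both sides and no adjacent C=O → ether.
  CH2OCH2: C–O–C with sp³ carbons on both sides and no adjacent C=O → ether.
  CH2CO-O-COCH2: two acyl groups sharing one oxygen, –C(=O)–O–C(=O)– → anhydride.
  CH(OCH3): pendant –OCH3: C–O–C with sp³ C, no adjacent C=O → ether.
  CH(CN): pendant –C≡N: nitrile.
  CH2I: halogen on an sp³ carbon → alkyl halide.
Ester appears at: CH2COOCH2 → 1.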